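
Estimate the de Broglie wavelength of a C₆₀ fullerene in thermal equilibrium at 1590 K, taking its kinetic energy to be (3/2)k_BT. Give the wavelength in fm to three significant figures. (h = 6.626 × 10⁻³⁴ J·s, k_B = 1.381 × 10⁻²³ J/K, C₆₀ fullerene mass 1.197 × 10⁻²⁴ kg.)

KE = (3/2)k_BT = 1.5 × 1.381 × 10⁻²³ × 1590 = 3.294 × 10⁻²⁰ J.
p = √(2mKE) = √(2 × 1.197 × 10⁻²⁴ × 3.294 × 10⁻²⁰) = 2.808 × 10⁻²² kg·m/s.
λ = h/p = 2.36 × 10⁻¹² m = 2360 fm.

λ = 2360 fm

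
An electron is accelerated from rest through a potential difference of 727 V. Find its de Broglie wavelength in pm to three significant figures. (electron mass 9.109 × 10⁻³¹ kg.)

KE = eV = 1.602 × 10⁻¹⁹ × 727.0 = 1.165 × 10⁻¹⁶ J.
p = √(2mKE) = √(2 × 9.109 × 10⁻³¹ × 1.165 × 10⁻¹⁶) = 1.457 × 10⁻²³ kg·m/s.
λ = h/p = 6.626 × 10⁻³⁴ / 1.457 × 10⁻²³ = 4.55 × 10⁻¹¹ m = 45.5 pm.

λ = 45.5 pm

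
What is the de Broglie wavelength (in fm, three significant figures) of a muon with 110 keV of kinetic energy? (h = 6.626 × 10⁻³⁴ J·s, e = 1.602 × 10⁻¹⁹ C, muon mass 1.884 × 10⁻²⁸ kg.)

KE = 110 keV = 1.762 × 10⁻¹⁴ J.
p = √(2mKE) = √(2 × 1.884 × 10⁻²⁸ × 1.762 × 10⁻¹⁴) = 2.577 × 10⁻²¹ kg·m/s.
λ = h/p = 6.626 × 10⁻³⁴ / 2.577 × 10⁻²¹ = 2.57 × 10⁻¹³ m = 257 fm.

λ = 257 fm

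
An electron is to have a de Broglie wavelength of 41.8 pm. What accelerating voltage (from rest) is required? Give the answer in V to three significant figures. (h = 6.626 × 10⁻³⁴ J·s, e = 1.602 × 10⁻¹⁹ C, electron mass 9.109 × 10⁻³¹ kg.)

V = 861 V

p = h/λ = 6.626 × 10⁻³⁴ / 4.180 × 10⁻¹¹ = 1.585 × 10⁻²³ kg·m/s.
KE = p²/(2m) = 1.379 × 10⁻¹⁶ J.
V = KE/e = 1.379 × 10⁻¹⁶ / (1.602 × 10⁻¹⁹) = 861 V.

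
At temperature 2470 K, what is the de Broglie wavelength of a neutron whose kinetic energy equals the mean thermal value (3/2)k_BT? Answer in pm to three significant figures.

KE = (3/2)k_BT = 1.5 × 1.381 × 10⁻²³ × 2470 = 5.117 × 10⁻²⁰ J.
p = √(2mKE) = √(2 × 1.675 × 10⁻²⁷ × 5.117 × 10⁻²⁰) = 1.309 × 10⁻²³ kg·m/s.
λ = h/p = 5.06 × 10⁻¹¹ m = 50.6 pm.

λ = 50.6 pm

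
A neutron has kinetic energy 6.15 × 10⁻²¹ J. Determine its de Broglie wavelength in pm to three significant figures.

p = √(2mKE) = √(2 × 1.675 × 10⁻²⁷ × 6.150 × 10⁻²¹) = 4.539 × 10⁻²⁴ kg·m/s.
λ = h/p = 6.626 × 10⁻³⁴ / 4.539 × 10⁻²⁴ = 1.46 × 10⁻¹⁰ m = 146 pm.

λ = 146 pm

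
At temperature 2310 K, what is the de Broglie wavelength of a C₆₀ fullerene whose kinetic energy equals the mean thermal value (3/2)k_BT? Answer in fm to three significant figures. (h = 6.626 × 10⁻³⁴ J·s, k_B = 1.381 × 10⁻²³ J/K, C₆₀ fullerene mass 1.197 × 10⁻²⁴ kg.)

KE = (3/2)k_BT = 1.5 × 1.381 × 10⁻²³ × 2310 = 4.785 × 10⁻²⁰ J.
p = √(2mKE) = √(2 × 1.197 × 10⁻²⁴ × 4.785 × 10⁻²⁰) = 3.385 × 10⁻²² kg·m/s.
λ = h/p = 1.96 × 10⁻¹² m = 1960 fm.

λ = 1960 fm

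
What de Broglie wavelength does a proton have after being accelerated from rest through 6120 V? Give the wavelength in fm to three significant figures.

KE = eV = 1.602 × 10⁻¹⁹ × 6120 = 9.804 × 10⁻¹⁶ J.
p = √(2mKE) = √(2 × 1.673 × 10⁻²⁷ × 9.804 × 10⁻¹⁶) = 1.811 × 10⁻²¹ kg·m/s.
λ = h/p = 6.626 × 10⁻³⁴ / 1.811 × 10⁻²¹ = 3.66 × 10⁻¹³ m = 366 fm.

λ = 366 fm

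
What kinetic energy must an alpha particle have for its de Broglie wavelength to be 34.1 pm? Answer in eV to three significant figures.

p = h/λ = 6.626 × 10⁻³⁴ / 3.410 × 10⁻¹¹ = 1.943 × 10⁻²³ kg·m/s.
KE = p²/(2m) = (1.943 × 10⁻²³)² / (2 × 6.645 × 10⁻²⁷) = 2.841 × 10⁻²⁰ J = 0.177 eV.

KE = 0.177 eV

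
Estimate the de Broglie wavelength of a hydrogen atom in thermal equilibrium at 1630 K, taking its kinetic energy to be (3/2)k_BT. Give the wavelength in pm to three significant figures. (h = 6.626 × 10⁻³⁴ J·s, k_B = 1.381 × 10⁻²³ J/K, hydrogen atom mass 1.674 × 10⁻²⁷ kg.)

λ = 62.3 pm

KE = (3/2)k_BT = 1.5 × 1.381 × 10⁻²³ × 1630 = 3.377 × 10⁻²⁰ J.
p = √(2mKE) = √(2 × 1.674 × 10⁻²⁷ × 3.377 × 10⁻²⁰) = 1.063 × 10⁻²³ kg·m/s.
λ = h/p = 6.23 × 10⁻¹¹ m = 62.3 pm.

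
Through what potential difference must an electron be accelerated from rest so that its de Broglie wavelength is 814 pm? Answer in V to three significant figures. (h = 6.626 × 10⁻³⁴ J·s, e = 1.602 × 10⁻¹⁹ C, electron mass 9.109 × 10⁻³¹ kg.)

V = 2.27 V

p = h/λ = 6.626 × 10⁻³⁴ / 8.140 × 10⁻¹⁰ = 8.140 × 10⁻²⁵ kg·m/s.
KE = p²/(2m) = 3.637 × 10⁻¹⁹ J.
V = KE/e = 3.637 × 10⁻¹⁹ / (1.602 × 10⁻¹⁹) = 2.27 V.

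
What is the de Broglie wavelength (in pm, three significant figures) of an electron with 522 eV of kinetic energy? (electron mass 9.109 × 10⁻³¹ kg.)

λ = 53.7 pm

KE = 522 eV = 8.362 × 10⁻¹⁷ J.
p = √(2mKE) = √(2 × 9.109 × 10⁻³¹ × 8.362 × 10⁻¹⁷) = 1.234 × 10⁻²³ kg·m/s.
λ = h/p = 6.626 × 10⁻³⁴ / 1.234 × 10⁻²³ = 5.37 × 10⁻¹¹ m = 53.7 pm.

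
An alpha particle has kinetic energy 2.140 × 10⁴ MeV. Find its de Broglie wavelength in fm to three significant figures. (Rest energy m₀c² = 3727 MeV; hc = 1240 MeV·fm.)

λ = 0.0499 fm

Total energy E = KE + m₀c² = 2.140 × 10⁴ + 3727 = 25127 MeV.
(pc)² = E² − (m₀c²)² = (25127)² − (3727)² = 6.175 × 10⁸ MeV², so pc = 2.485 × 10⁴ MeV.
λ = hc/(pc) = 1240 MeV·fm / 2.485 × 10⁴ MeV = 0.0499 fm.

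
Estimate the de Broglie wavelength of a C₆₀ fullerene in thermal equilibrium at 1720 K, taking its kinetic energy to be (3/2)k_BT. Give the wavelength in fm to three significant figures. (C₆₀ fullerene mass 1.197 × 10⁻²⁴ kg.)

λ = 2270 fm

KE = (3/2)k_BT = 1.5 × 1.381 × 10⁻²³ × 1720 = 3.563 × 10⁻²⁰ J.
p = √(2mKE) = √(2 × 1.197 × 10⁻²⁴ × 3.563 × 10⁻²⁰) = 2.921 × 10⁻²² kg·m/s.
λ = h/p = 2.27 × 10⁻¹² m = 2270 fm.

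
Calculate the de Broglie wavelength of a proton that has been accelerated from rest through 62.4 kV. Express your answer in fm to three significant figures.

λ = 115 fm

KE = eV = 1.602 × 10⁻¹⁹ × 6.240 × 10⁴ = 9.996 × 10⁻¹⁵ J.
p = √(2mKE) = √(2 × 1.673 × 10⁻²⁷ × 9.996 × 10⁻¹⁵) = 5.783 × 10⁻²¹ kg·m/s.
λ = h/p = 6.626 × 10⁻³⁴ / 5.783 × 10⁻²¹ = 1.15 × 10⁻¹³ m = 115 fm.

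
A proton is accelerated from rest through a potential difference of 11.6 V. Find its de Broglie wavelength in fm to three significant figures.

λ = 8400 fm

KE = eV = 1.602 × 10⁻¹⁹ × 11.60 = 1.858 × 10⁻¹⁸ J.
p = √(2mKE) = √(2 × 1.673 × 10⁻²⁷ × 1.858 × 10⁻¹⁸) = 7.885 × 10⁻²³ kg·m/s.
λ = h/p = 6.626 × 10⁻³⁴ / 7.885 × 10⁻²³ = 8.40 × 10⁻¹² m = 8400 fm.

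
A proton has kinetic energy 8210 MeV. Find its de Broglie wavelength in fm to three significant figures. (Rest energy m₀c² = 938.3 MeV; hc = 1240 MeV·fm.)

Total energy E = KE + m₀c² = 8210 + 938.3 = 9148.3 MeV.
(pc)² = E² − (m₀c²)² = (9148.3)² − (938.3)² = 8.281 × 10⁷ MeV², so pc = 9100 MeV.
λ = hc/(pc) = 1240 MeV·fm / 9100 MeV = 0.136 fm.

λ = 0.136 fm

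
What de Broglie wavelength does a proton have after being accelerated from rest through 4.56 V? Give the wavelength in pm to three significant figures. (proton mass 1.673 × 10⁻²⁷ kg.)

λ = 13.4 pm

KE = eV = 1.602 × 10⁻¹⁹ × 4.560 = 7.305 × 10⁻¹⁹ J.
p = √(2mKE) = √(2 × 1.673 × 10⁻²⁷ × 7.305 × 10⁻¹⁹) = 4.944 × 10⁻²³ kg·m/s.
λ = h/p = 6.626 × 10⁻³⁴ / 4.944 × 10⁻²³ = 1.34 × 10⁻¹¹ m = 13.4 pm.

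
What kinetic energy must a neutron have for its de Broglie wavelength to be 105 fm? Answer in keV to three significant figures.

p = h/λ = 6.626 × 10⁻³⁴ / 1.050 × 10⁻¹³ = 6.310 × 10⁻²¹ kg·m/s.
KE = p²/(2m) = (6.310 × 10⁻²¹)² / (2 × 1.675 × 10⁻²⁷) = 1.189 × 10⁻¹⁴ J = 74.2 keV.

KE = 74.2 keV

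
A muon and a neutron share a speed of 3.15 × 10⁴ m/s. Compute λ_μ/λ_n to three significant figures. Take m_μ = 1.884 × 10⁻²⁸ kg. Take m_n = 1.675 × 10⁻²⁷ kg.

λ_μ/λ_n = 8.89

At fixed v, p = mv so λ = h/(mv) ∝ 1/m.
λ_μ/λ_n = m_n/m_μ = 1.675 × 10⁻²⁷/1.884 × 10⁻²⁸ = 8.89.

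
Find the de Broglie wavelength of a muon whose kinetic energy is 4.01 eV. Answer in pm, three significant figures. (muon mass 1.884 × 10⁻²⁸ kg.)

KE = 4.01 eV = 6.424 × 10⁻¹⁹ J.
p = √(2mKE) = √(2 × 1.884 × 10⁻²⁸ × 6.424 × 10⁻¹⁹) = 1.556 × 10⁻²³ kg·m/s.
λ = h/p = 6.626 × 10⁻³⁴ / 1.556 × 10⁻²³ = 4.26 × 10⁻¹¹ m = 42.6 pm.

λ = 42.6 pm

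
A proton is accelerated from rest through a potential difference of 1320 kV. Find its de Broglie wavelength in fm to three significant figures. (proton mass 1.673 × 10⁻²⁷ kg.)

λ = 24.9 fm

KE = eV = 1.602 × 10⁻¹⁹ × 1.320 × 10⁶ = 2.115 × 10⁻¹³ J.
p = √(2mKE) = √(2 × 1.673 × 10⁻²⁷ × 2.115 × 10⁻¹³) = 2.660 × 10⁻²⁰ kg·m/s.
λ = h/p = 6.626 × 10⁻³⁴ / 2.660 × 10⁻²⁰ = 2.49 × 10⁻¹⁴ m = 24.9 fm.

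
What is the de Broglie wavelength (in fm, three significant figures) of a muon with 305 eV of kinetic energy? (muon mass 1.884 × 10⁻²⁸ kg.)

λ = 4880 fm

KE = 305 eV = 4.886 × 10⁻¹⁷ J.
p = √(2mKE) = √(2 × 1.884 × 10⁻²⁸ × 4.886 × 10⁻¹⁷) = 1.357 × 10⁻²² kg·m/s.
λ = h/p = 6.626 × 10⁻³⁴ / 1.357 × 10⁻²² = 4.88 × 10⁻¹² m = 4880 fm.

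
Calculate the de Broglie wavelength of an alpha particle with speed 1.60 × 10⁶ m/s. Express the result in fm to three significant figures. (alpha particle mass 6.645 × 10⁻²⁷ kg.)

λ = 62.3 fm

p = mv = 6.645 × 10⁻²⁷ × 1.60 × 10⁶ = 1.063 × 10⁻²⁰ kg·m/s.
λ = h/p = 6.626 × 10⁻³⁴ / 1.063 × 10⁻²⁰ = 6.23 × 10⁻¹⁴ m = 62.3 fm.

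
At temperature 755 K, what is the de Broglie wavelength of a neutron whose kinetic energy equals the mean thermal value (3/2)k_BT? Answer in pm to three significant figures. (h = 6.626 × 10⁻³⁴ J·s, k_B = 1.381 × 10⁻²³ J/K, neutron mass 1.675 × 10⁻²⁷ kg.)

KE = (3/2)k_BT = 1.5 × 1.381 × 10⁻²³ × 755 = 1.564 × 10⁻²⁰ J.
p = √(2mKE) = √(2 × 1.675 × 10⁻²⁷ × 1.564 × 10⁻²⁰) = 7.238 × 10⁻²⁴ kg·m/s.
λ = h/p = 9.15 × 10⁻¹¹ m = 91.5 pm.

λ = 91.5 pm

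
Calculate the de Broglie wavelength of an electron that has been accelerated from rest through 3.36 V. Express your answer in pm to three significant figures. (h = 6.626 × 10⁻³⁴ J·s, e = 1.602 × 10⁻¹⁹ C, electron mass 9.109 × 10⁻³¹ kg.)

λ = 669 pm

KE = eV = 1.602 × 10⁻¹⁹ × 3.360 = 5.383 × 10⁻¹⁹ J.
p = √(2mKE) = √(2 × 9.109 × 10⁻³¹ × 5.383 × 10⁻¹⁹) = 9.903 × 10⁻²⁵ kg·m/s.
λ = h/p = 6.626 × 10⁻³⁴ / 9.903 × 10⁻²⁵ = 6.69 × 10⁻¹⁰ m = 669 pm.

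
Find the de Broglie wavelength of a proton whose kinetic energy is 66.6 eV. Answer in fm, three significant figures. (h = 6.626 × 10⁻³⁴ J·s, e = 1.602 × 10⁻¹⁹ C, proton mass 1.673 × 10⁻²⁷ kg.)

KE = 66.6 eV = 1.067 × 10⁻¹⁷ J.
p = √(2mKE) = √(2 × 1.673 × 10⁻²⁷ × 1.067 × 10⁻¹⁷) = 1.889 × 10⁻²² kg·m/s.
λ = h/p = 6.626 × 10⁻³⁴ / 1.889 × 10⁻²² = 3.51 × 10⁻¹² m = 3510 fm.

λ = 3510 fm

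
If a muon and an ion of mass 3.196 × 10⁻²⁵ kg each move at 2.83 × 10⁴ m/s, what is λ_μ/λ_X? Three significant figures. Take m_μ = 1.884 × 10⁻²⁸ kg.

λ_μ/λ_X = 1700

At fixed v, p = mv so λ = h/(mv) ∝ 1/m.
λ_μ/λ_X = m_X/m_μ = 3.196 × 10⁻²⁵/1.884 × 10⁻²⁸ = 1700.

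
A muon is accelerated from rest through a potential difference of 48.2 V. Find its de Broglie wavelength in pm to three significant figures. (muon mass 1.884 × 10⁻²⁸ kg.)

KE = eV = 1.602 × 10⁻¹⁹ × 48.20 = 7.722 × 10⁻¹⁸ J.
p = √(2mKE) = √(2 × 1.884 × 10⁻²⁸ × 7.722 × 10⁻¹⁸) = 5.394 × 10⁻²³ kg·m/s.
λ = h/p = 6.626 × 10⁻³⁴ / 5.394 × 10⁻²³ = 1.23 × 10⁻¹¹ m = 12.3 pm.

λ = 12.3 pm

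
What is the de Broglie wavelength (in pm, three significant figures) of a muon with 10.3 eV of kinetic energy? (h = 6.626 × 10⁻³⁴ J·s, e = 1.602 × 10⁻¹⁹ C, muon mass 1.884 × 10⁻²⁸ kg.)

KE = 10.3 eV = 1.650 × 10⁻¹⁸ J.
p = √(2mKE) = √(2 × 1.884 × 10⁻²⁸ × 1.650 × 10⁻¹⁸) = 2.493 × 10⁻²³ kg·m/s.
λ = h/p = 6.626 × 10⁻³⁴ / 2.493 × 10⁻²³ = 2.66 × 10⁻¹¹ m = 26.6 pm.

λ = 26.6 pm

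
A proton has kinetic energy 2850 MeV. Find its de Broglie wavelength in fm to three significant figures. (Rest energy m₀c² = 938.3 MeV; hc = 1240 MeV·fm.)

Total energy E = KE + m₀c² = 2850 + 938.3 = 3788.3 MeV.
(pc)² = E² − (m₀c²)² = (3788.3)² − (938.3)² = 1.347 × 10⁷ MeV², so pc = 3670 MeV.
λ = hc/(pc) = 1240 MeV·fm / 3670 MeV = 0.338 fm.

λ = 0.338 fm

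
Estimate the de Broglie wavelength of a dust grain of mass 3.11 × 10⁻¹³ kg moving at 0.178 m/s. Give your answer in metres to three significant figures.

p = mv = 3.11 × 10⁻¹³ × 0.178 = 5.536 × 10⁻¹⁴ kg·m/s.
λ = h/p = 6.626 × 10⁻³⁴ / 5.536 × 10⁻¹⁴ = 1.20 × 10⁻²⁰ m.

λ = 1.20 × 10⁻²⁰ m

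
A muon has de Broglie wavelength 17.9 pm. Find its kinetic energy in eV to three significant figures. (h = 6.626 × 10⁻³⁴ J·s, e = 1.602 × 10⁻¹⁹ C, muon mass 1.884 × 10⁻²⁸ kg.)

p = h/λ = 6.626 × 10⁻³⁴ / 1.790 × 10⁻¹¹ = 3.702 × 10⁻²³ kg·m/s.
KE = p²/(2m) = (3.702 × 10⁻²³)² / (2 × 1.884 × 10⁻²⁸) = 3.637 × 10⁻¹⁸ J = 22.7 eV.

KE = 22.7 eV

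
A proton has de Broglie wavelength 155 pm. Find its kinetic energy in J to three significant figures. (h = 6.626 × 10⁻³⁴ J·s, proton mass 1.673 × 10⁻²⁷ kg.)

KE = 5.46 × 10⁻²¹ J

p = h/λ = 6.626 × 10⁻³⁴ / 1.550 × 10⁻¹⁰ = 4.275 × 10⁻²⁴ kg·m/s.
KE = p²/(2m) = (4.275 × 10⁻²⁴)² / (2 × 1.673 × 10⁻²⁷) = 5.462 × 10⁻²¹ J = 5.46 × 10⁻²¹ J.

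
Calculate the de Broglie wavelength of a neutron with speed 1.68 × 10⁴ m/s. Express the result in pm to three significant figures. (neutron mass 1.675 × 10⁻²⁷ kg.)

p = mv = 1.675 × 10⁻²⁷ × 1.68 × 10⁴ = 2.814 × 10⁻²³ kg·m/s.
λ = h/p = 6.626 × 10⁻³⁴ / 2.814 × 10⁻²³ = 2.35 × 10⁻¹¹ m = 23.5 pm.

λ = 23.5 pm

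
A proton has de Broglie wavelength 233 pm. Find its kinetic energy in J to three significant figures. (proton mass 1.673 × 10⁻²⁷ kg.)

p = h/λ = 6.626 × 10⁻³⁴ / 2.330 × 10⁻¹⁰ = 2.844 × 10⁻²⁴ kg·m/s.
KE = p²/(2m) = (2.844 × 10⁻²⁴)² / (2 × 1.673 × 10⁻²⁷) = 2.417 × 10⁻²¹ J = 2.42 × 10⁻²¹ J.

KE = 2.42 × 10⁻²¹ J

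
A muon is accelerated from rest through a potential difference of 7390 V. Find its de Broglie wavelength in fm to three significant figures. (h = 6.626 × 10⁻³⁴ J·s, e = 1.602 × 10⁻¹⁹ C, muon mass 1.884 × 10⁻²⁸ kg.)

KE = eV = 1.602 × 10⁻¹⁹ × 7390 = 1.184 × 10⁻¹⁵ J.
p = √(2mKE) = √(2 × 1.884 × 10⁻²⁸ × 1.184 × 10⁻¹⁵) = 6.679 × 10⁻²² kg·m/s.
λ = h/p = 6.626 × 10⁻³⁴ / 6.679 × 10⁻²² = 9.92 × 10⁻¹³ m = 992 fm.

λ = 992 fm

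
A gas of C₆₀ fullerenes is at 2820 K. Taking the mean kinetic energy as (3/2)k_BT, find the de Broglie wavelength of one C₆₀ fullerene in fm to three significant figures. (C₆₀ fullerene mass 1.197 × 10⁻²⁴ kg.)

KE = (3/2)k_BT = 1.5 × 1.381 × 10⁻²³ × 2820 = 5.842 × 10⁻²⁰ J.
p = √(2mKE) = √(2 × 1.197 × 10⁻²⁴ × 5.842 × 10⁻²⁰) = 3.740 × 10⁻²² kg·m/s.
λ = h/p = 1.77 × 10⁻¹² m = 1770 fm.

λ = 1770 fm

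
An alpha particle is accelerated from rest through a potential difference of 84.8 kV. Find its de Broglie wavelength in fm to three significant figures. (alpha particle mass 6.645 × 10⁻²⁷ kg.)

λ = 34.9 fm

KE = 2eV = 2 × 1.602 × 10⁻¹⁹ × 8.480 × 10⁴ = 2.717 × 10⁻¹⁴ J.
p = √(2mKE) = √(2 × 6.645 × 10⁻²⁷ × 2.717 × 10⁻¹⁴) = 1.900 × 10⁻²⁰ kg·m/s.
λ = h/p = 6.626 × 10⁻³⁴ / 1.900 × 10⁻²⁰ = 3.49 × 10⁻¹⁴ m = 34.9 fm.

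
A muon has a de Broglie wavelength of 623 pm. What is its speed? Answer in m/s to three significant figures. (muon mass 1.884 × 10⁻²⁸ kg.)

v = 5650 m/s

p = h/λ = 6.626 × 10⁻³⁴ / 6.230 × 10⁻¹⁰ = 1.064 × 10⁻²⁴ kg·m/s.
v = p/m = 1.064 × 10⁻²⁴ / 1.884 × 10⁻²⁸ = 5.65 × 10³ m/s = 5650 m/s.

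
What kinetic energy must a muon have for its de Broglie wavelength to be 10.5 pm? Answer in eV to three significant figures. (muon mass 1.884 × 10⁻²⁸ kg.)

p = h/λ = 6.626 × 10⁻³⁴ / 1.050 × 10⁻¹¹ = 6.310 × 10⁻²³ kg·m/s.
KE = p²/(2m) = (6.310 × 10⁻²³)² / (2 × 1.884 × 10⁻²⁸) = 1.057 × 10⁻¹⁷ J = 66.0 eV.

KE = 66.0 eV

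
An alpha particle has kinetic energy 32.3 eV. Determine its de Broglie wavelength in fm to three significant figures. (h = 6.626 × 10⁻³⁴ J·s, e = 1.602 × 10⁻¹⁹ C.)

λ = 2530 fm

KE = 32.3 eV = 5.174 × 10⁻¹⁸ J.
p = √(2mKE) = √(2 × 6.645 × 10⁻²⁷ × 5.174 × 10⁻¹⁸) = 2.622 × 10⁻²² kg·m/s.
λ = h/p = 6.626 × 10⁻³⁴ / 2.622 × 10⁻²² = 2.53 × 10⁻¹² m = 2530 fm.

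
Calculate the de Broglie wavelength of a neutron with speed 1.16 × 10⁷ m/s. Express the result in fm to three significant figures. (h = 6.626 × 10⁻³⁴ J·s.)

λ = 34.1 fm

p = mv = 1.675 × 10⁻²⁷ × 1.16 × 10⁷ = 1.943 × 10⁻²⁰ kg·m/s.
λ = h/p = 6.626 × 10⁻³⁴ / 1.943 × 10⁻²⁰ = 3.41 × 10⁻¹⁴ m = 34.1 fm.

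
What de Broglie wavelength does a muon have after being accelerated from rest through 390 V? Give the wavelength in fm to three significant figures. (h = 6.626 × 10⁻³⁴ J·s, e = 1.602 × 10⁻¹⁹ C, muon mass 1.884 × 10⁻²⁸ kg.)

λ = 4320 fm

KE = eV = 1.602 × 10⁻¹⁹ × 390.0 = 6.248 × 10⁻¹⁷ J.
p = √(2mKE) = √(2 × 1.884 × 10⁻²⁸ × 6.248 × 10⁻¹⁷) = 1.534 × 10⁻²² kg·m/s.
λ = h/p = 6.626 × 10⁻³⁴ / 1.534 × 10⁻²² = 4.32 × 10⁻¹² m = 4320 fm.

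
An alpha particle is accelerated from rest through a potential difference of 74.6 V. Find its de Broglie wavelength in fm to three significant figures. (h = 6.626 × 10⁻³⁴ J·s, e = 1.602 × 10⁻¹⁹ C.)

KE = 2eV = 2 × 1.602 × 10⁻¹⁹ × 74.60 = 2.390 × 10⁻¹⁷ J.
p = √(2mKE) = √(2 × 6.645 × 10⁻²⁷ × 2.390 × 10⁻¹⁷) = 5.636 × 10⁻²² kg·m/s.
λ = h/p = 6.626 × 10⁻³⁴ / 5.636 × 10⁻²² = 1.18 × 10⁻¹² m = 1180 fm.

λ = 1180 fm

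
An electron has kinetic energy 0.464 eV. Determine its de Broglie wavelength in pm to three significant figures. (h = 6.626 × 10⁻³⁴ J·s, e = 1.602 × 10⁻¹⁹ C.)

KE = 0.464 eV = 7.433 × 10⁻²⁰ J.
p = √(2mKE) = √(2 × 9.109 × 10⁻³¹ × 7.433 × 10⁻²⁰) = 3.680 × 10⁻²⁵ kg·m/s.
λ = h/p = 6.626 × 10⁻³⁴ / 3.680 × 10⁻²⁵ = 1.80 × 10⁻⁹ m = 1800 pm.

λ = 1800 pm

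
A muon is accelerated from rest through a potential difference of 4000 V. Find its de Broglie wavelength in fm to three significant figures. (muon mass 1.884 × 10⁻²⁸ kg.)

λ = 1350 fm

KE = eV = 1.602 × 10⁻¹⁹ × 4000 = 6.408 × 10⁻¹⁶ J.
p = √(2mKE) = √(2 × 1.884 × 10⁻²⁸ × 6.408 × 10⁻¹⁶) = 4.914 × 10⁻²² kg·m/s.
λ = h/p = 6.626 × 10⁻³⁴ / 4.914 × 10⁻²² = 1.35 × 10⁻¹² m = 1350 fm.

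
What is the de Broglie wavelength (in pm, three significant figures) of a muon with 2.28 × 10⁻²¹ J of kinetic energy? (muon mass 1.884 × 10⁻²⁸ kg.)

p = √(2mKE) = √(2 × 1.884 × 10⁻²⁸ × 2.280 × 10⁻²¹) = 9.269 × 10⁻²⁵ kg·m/s.
λ = h/p = 6.626 × 10⁻³⁴ / 9.269 × 10⁻²⁵ = 7.15 × 10⁻¹⁰ m = 715 pm.

λ = 715 pm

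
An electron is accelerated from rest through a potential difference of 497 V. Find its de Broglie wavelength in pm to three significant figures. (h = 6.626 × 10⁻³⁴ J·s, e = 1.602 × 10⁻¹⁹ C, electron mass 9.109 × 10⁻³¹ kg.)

KE = eV = 1.602 × 10⁻¹⁹ × 497.0 = 7.962 × 10⁻¹⁷ J.
p = √(2mKE) = √(2 × 9.109 × 10⁻³¹ × 7.962 × 10⁻¹⁷) = 1.204 × 10⁻²³ kg·m/s.
λ = h/p = 6.626 × 10⁻³⁴ / 1.204 × 10⁻²³ = 5.50 × 10⁻¹¹ m = 55.0 pm.

λ = 55.0 pm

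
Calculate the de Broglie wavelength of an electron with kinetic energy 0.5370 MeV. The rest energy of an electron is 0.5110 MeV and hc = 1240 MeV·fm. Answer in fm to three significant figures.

Total energy E = KE + m₀c² = 0.5370 + 0.5110 = 1.0480 MeV.
(pc)² = E² − (m₀c²)² = (1.0480)² − (0.5110)² = 0.8372 MeV², so pc = 0.9150 MeV.
λ = hc/(pc) = 1240 MeV·fm / 0.9150 MeV = 1360 fm.

λ = 1360 fm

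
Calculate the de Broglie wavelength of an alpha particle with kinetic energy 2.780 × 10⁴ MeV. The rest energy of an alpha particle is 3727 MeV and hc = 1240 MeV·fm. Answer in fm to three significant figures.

Total energy E = KE + m₀c² = 2.780 × 10⁴ + 3727 = 31527 MeV.
(pc)² = E² − (m₀c²)² = (31527)² − (3727)² = 9.801 × 10⁸ MeV², so pc = 3.131 × 10⁴ MeV.
λ = hc/(pc) = 1240 MeV·fm / 3.131 × 10⁴ MeV = 0.0396 fm.

λ = 0.0396 fm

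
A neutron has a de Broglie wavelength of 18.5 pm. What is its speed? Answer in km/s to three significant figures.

p = h/λ = 6.626 × 10⁻³⁴ / 1.850 × 10⁻¹¹ = 3.582 × 10⁻²³ kg·m/s.
v = p/m = 3.582 × 10⁻²³ / 1.675 × 10⁻²⁷ = 2.14 × 10⁴ m/s = 21.4 km/s.

v = 21.4 km/s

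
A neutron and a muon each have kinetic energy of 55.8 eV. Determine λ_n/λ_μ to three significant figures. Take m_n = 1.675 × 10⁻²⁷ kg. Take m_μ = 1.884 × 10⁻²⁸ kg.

λ_n/λ_μ = 0.335

At fixed KE, p = √(2mKE) so λ = h/p ∝ 1/√m.
λ_n/λ_μ = √(m_μ/m_n) = √(1.884 × 10⁻²⁸/1.675 × 10⁻²⁷) = √(0.1125) = 0.335.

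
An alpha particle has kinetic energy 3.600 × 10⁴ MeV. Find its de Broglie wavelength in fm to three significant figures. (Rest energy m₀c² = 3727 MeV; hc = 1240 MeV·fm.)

Total energy E = KE + m₀c² = 3.600 × 10⁴ + 3727 = 39727 MeV.
(pc)² = E² − (m₀c²)² = (39727)² − (3727)² = 1.564 × 10⁹ MeV², so pc = 3.955 × 10⁴ MeV.
λ = hc/(pc) = 1240 MeV·fm / 3.955 × 10⁴ MeV = 0.0314 fm.

λ = 0.0314 fm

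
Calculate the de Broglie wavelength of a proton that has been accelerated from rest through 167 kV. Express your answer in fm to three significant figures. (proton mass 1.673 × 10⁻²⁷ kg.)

λ = 70.0 fm

KE = eV = 1.602 × 10⁻¹⁹ × 1.670 × 10⁵ = 2.675 × 10⁻¹⁴ J.
p = √(2mKE) = √(2 × 1.673 × 10⁻²⁷ × 2.675 × 10⁻¹⁴) = 9.461 × 10⁻²¹ kg·m/s.
λ = h/p = 6.626 × 10⁻³⁴ / 9.461 × 10⁻²¹ = 7.00 × 10⁻¹⁴ m = 70.0 fm.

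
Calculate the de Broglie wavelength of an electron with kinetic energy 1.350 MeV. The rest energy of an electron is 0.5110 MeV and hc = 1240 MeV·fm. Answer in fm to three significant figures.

Total energy E = KE + m₀c² = 1.350 + 0.5110 = 1.8610 MeV.
(pc)² = E² − (m₀c²)² = (1.8610)² − (0.5110)² = 3.202 MeV², so pc = 1.789 MeV.
λ = hc/(pc) = 1240 MeV·fm / 1.789 MeV = 693 fm.

λ = 693 fm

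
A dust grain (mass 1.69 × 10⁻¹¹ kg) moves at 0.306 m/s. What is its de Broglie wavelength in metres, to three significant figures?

p = mv = 1.69 × 10⁻¹¹ × 0.306 = 5.171 × 10⁻¹² kg·m/s.
λ = h/p = 6.626 × 10⁻³⁴ / 5.171 × 10⁻¹² = 1.28 × 10⁻²² m.

λ = 1.28 × 10⁻²² m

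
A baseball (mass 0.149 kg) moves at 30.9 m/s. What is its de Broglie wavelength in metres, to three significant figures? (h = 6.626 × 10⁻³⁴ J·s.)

p = mv = 0.149 × 30.9 = 4.604 kg·m/s.
λ = h/p = 6.626 × 10⁻³⁴ / 4.604 = 1.44 × 10⁻³⁴ m.

λ = 1.44 × 10⁻³⁴ m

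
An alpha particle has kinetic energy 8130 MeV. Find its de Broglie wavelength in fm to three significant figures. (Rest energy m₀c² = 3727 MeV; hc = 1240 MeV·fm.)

Total energy E = KE + m₀c² = 8130 + 3727 = 11857 MeV.
(pc)² = E² − (m₀c²)² = (11857)² − (3727)² = 1.267 × 10⁸ MeV², so pc = 1.126 × 10⁴ MeV.
λ = hc/(pc) = 1240 MeV·fm / 1.126 × 10⁴ MeV = 0.110 fm.

λ = 0.110 fm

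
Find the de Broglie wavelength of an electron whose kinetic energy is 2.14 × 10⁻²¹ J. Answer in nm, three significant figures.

λ = 10.6 nm

p = √(2mKE) = √(2 × 9.109 × 10⁻³¹ × 2.140 × 10⁻²¹) = 6.244 × 10⁻²⁶ kg·m/s.
λ = h/p = 6.626 × 10⁻³⁴ / 6.244 × 10⁻²⁶ = 1.06 × 10⁻⁸ m = 10.6 nm.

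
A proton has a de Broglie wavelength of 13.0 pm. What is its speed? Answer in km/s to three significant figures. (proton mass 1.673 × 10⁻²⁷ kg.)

v = 30.5 km/s

p = h/λ = 6.626 × 10⁻³⁴ / 1.300 × 10⁻¹¹ = 5.097 × 10⁻²³ kg·m/s.
v = p/m = 5.097 × 10⁻²³ / 1.673 × 10⁻²⁷ = 3.05 × 10⁴ m/s = 30.5 km/s.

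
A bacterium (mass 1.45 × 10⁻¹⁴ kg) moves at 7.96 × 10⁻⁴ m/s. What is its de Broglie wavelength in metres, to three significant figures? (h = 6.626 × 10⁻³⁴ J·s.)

λ = 5.74 × 10⁻¹⁷ m

p = mv = 1.45 × 10⁻¹⁴ × 7.96 × 10⁻⁴ = 1.154 × 10⁻¹⁷ kg·m/s.
λ = h/p = 6.626 × 10⁻³⁴ / 1.154 × 10⁻¹⁷ = 5.74 × 10⁻¹⁷ m.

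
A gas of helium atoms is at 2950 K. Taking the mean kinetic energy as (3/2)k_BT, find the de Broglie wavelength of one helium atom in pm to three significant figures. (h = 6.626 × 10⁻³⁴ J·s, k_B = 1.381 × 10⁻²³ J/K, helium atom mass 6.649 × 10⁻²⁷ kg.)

KE = (3/2)k_BT = 1.5 × 1.381 × 10⁻²³ × 2950 = 6.111 × 10⁻²⁰ J.
p = √(2mKE) = √(2 × 6.649 × 10⁻²⁷ × 6.111 × 10⁻²⁰) = 2.851 × 10⁻²³ kg·m/s.
λ = h/p = 2.32 × 10⁻¹¹ m = 23.2 pm.

λ = 23.2 pm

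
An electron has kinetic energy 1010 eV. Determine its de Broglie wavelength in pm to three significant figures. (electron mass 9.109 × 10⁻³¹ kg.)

λ = 38.6 pm

KE = 1010 eV = 1.618 × 10⁻¹⁶ J.
p = √(2mKE) = √(2 × 9.109 × 10⁻³¹ × 1.618 × 10⁻¹⁶) = 1.717 × 10⁻²³ kg·m/s.
λ = h/p = 6.626 × 10⁻³⁴ / 1.717 × 10⁻²³ = 3.86 × 10⁻¹¹ m = 38.6 pm.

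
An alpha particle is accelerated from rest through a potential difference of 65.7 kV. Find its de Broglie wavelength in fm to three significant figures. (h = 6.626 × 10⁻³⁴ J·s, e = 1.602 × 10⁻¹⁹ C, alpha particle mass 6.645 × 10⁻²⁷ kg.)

λ = 39.6 fm

KE = 2eV = 2 × 1.602 × 10⁻¹⁹ × 6.570 × 10⁴ = 2.105 × 10⁻¹⁴ J.
p = √(2mKE) = √(2 × 6.645 × 10⁻²⁷ × 2.105 × 10⁻¹⁴) = 1.673 × 10⁻²⁰ kg·m/s.
λ = h/p = 6.626 × 10⁻³⁴ / 1.673 × 10⁻²⁰ = 3.96 × 10⁻¹⁴ m = 39.6 fm.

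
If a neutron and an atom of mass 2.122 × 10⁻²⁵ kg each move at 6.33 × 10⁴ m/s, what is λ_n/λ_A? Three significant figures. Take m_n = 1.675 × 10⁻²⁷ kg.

At fixed v, p = mv so λ = h/(mv) ∝ 1/m.
λ_n/λ_A = m_A/m_n = 2.122 × 10⁻²⁵/1.675 × 10⁻²⁷ = 127.

λ_n/λ_A = 127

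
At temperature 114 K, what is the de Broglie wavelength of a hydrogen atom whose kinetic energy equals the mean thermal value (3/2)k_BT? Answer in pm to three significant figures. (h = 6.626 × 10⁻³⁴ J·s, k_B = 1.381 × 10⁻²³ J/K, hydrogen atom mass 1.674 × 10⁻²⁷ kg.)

KE = (3/2)k_BT = 1.5 × 1.381 × 10⁻²³ × 114 = 2.362 × 10⁻²¹ J.
p = √(2mKE) = √(2 × 1.674 × 10⁻²⁷ × 2.362 × 10⁻²¹) = 2.812 × 10⁻²⁴ kg·m/s.
λ = h/p = 2.36 × 10⁻¹⁰ m = 236 pm.

λ = 236 pm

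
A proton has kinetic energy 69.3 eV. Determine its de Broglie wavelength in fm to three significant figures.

λ = 3440 fm

KE = 69.3 eV = 1.110 × 10⁻¹⁷ J.
p = √(2mKE) = √(2 × 1.673 × 10⁻²⁷ × 1.110 × 10⁻¹⁷) = 1.927 × 10⁻²² kg·m/s.
λ = h/p = 6.626 × 10⁻³⁴ / 1.927 × 10⁻²² = 3.44 × 10⁻¹² m = 3440 fm.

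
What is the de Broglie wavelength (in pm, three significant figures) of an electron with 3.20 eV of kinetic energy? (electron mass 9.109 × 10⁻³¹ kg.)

KE = 3.20 eV = 5.126 × 10⁻¹⁹ J.
p = √(2mKE) = √(2 × 9.109 × 10⁻³¹ × 5.126 × 10⁻¹⁹) = 9.664 × 10⁻²⁵ kg·m/s.
λ = h/p = 6.626 × 10⁻³⁴ / 9.664 × 10⁻²⁵ = 6.86 × 10⁻¹⁰ m = 686 pm.

λ = 686 pm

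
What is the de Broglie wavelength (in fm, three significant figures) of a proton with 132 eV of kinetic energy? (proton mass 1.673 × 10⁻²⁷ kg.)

KE = 132 eV = 2.115 × 10⁻¹⁷ J.
p = √(2mKE) = √(2 × 1.673 × 10⁻²⁷ × 2.115 × 10⁻¹⁷) = 2.660 × 10⁻²² kg·m/s.
λ = h/p = 6.626 × 10⁻³⁴ / 2.660 × 10⁻²² = 2.49 × 10⁻¹² m = 2490 fm.

λ = 2490 fm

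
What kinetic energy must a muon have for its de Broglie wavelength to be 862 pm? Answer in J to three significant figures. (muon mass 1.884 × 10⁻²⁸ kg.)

KE = 1.57 × 10⁻²¹ J

p = h/λ = 6.626 × 10⁻³⁴ / 8.620 × 10⁻¹⁰ = 7.687 × 10⁻²⁵ kg·m/s.
KE = p²/(2m) = (7.687 × 10⁻²⁵)² / (2 × 1.884 × 10⁻²⁸) = 1.568 × 10⁻²¹ J = 1.57 × 10⁻²¹ J.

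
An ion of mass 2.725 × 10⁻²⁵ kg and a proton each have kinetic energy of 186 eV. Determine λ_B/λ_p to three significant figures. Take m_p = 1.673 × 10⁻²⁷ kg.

At fixed KE, p = √(2mKE) so λ = h/p ∝ 1/√m.
λ_B/λ_p = √(m_p/m_B) = √(1.673 × 10⁻²⁷/2.725 × 10⁻²⁵) = √(6.139 × 10⁻³) = 0.0784.

λ_B/λ_p = 0.0784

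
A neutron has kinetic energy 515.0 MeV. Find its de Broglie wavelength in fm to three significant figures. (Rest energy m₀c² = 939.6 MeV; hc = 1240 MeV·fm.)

Total energy E = KE + m₀c² = 515.0 + 939.6 = 1454.6 MeV.
(pc)² = E² − (m₀c²)² = (1454.6)² − (939.6)² = 1.233 × 10⁶ MeV², so pc = 1110 MeV.
λ = hc/(pc) = 1240 MeV·fm / 1110 MeV = 1.12 fm.

λ = 1.12 fm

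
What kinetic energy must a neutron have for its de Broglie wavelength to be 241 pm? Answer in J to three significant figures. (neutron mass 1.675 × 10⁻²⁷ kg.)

p = h/λ = 6.626 × 10⁻³⁴ / 2.410 × 10⁻¹⁰ = 2.749 × 10⁻²⁴ kg·m/s.
KE = p²/(2m) = (2.749 × 10⁻²⁴)² / (2 × 1.675 × 10⁻²⁷) = 2.256 × 10⁻²¹ J = 2.26 × 10⁻²¹ J.

KE = 2.26 × 10⁻²¹ J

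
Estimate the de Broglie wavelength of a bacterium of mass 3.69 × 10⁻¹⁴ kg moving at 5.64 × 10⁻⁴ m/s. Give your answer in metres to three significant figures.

λ = 3.18 × 10⁻¹⁷ m

p = mv = 3.69 × 10⁻¹⁴ × 5.64 × 10⁻⁴ = 2.081 × 10⁻¹⁷ kg·m/s.
λ = h/p = 6.626 × 10⁻³⁴ / 2.081 × 10⁻¹⁷ = 3.18 × 10⁻¹⁷ m.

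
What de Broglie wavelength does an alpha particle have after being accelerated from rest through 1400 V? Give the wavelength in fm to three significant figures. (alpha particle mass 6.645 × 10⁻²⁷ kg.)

KE = 2eV = 2 × 1.602 × 10⁻¹⁹ × 1400 = 4.486 × 10⁻¹⁶ J.
p = √(2mKE) = √(2 × 6.645 × 10⁻²⁷ × 4.486 × 10⁻¹⁶) = 2.442 × 10⁻²¹ kg·m/s.
λ = h/p = 6.626 × 10⁻³⁴ / 2.442 × 10⁻²¹ = 2.71 × 10⁻¹³ m = 271 fm.

λ = 271 fm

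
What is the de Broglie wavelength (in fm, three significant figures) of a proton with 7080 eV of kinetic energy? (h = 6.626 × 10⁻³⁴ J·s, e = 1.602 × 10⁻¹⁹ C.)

KE = 7080 eV = 1.134 × 10⁻¹⁵ J.
p = √(2mKE) = √(2 × 1.673 × 10⁻²⁷ × 1.134 × 10⁻¹⁵) = 1.948 × 10⁻²¹ kg·m/s.
λ = h/p = 6.626 × 10⁻³⁴ / 1.948 × 10⁻²¹ = 3.40 × 10⁻¹³ m = 340 fm.

λ = 340 fm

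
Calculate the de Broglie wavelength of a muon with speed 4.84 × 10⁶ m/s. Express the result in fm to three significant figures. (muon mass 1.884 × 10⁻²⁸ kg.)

p = mv = 1.884 × 10⁻²⁸ × 4.84 × 10⁶ = 9.119 × 10⁻²² kg·m/s.
λ = h/p = 6.626 × 10⁻³⁴ / 9.119 × 10⁻²² = 7.27 × 10⁻¹³ m = 727 fm.

λ = 727 fm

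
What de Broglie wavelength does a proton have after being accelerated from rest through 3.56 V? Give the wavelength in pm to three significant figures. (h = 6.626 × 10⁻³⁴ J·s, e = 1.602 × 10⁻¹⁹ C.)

KE = eV = 1.602 × 10⁻¹⁹ × 3.560 = 5.703 × 10⁻¹⁹ J.
p = √(2mKE) = √(2 × 1.673 × 10⁻²⁷ × 5.703 × 10⁻¹⁹) = 4.368 × 10⁻²³ kg·m/s.
λ = h/p = 6.626 × 10⁻³⁴ / 4.368 × 10⁻²³ = 1.52 × 10⁻¹¹ m = 15.2 pm.

λ = 15.2 pm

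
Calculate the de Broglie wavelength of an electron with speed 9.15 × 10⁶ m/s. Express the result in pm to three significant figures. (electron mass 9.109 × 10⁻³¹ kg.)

p = mv = 9.109 × 10⁻³¹ × 9.15 × 10⁶ = 8.335 × 10⁻²⁴ kg·m/s.
λ = h/p = 6.626 × 10⁻³⁴ / 8.335 × 10⁻²⁴ = 7.95 × 10⁻¹¹ m = 79.5 pm.

λ = 79.5 pm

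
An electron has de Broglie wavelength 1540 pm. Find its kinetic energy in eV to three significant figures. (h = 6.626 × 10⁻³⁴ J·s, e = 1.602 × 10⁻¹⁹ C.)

KE = 0.634 eV

p = h/λ = 6.626 × 10⁻³⁴ / 1.540 × 10⁻⁹ = 4.303 × 10⁻²⁵ kg·m/s.
KE = p²/(2m) = (4.303 × 10⁻²⁵)² / (2 × 9.109 × 10⁻³¹) = 1.016 × 10⁻¹⁹ J = 0.634 eV.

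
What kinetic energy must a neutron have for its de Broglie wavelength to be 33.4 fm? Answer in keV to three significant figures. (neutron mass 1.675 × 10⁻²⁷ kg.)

p = h/λ = 6.626 × 10⁻³⁴ / 3.340 × 10⁻¹⁴ = 1.984 × 10⁻²⁰ kg·m/s.
KE = p²/(2m) = (1.984 × 10⁻²⁰)² / (2 × 1.675 × 10⁻²⁷) = 1.175 × 10⁻¹³ J = 733 keV.

KE = 733 keV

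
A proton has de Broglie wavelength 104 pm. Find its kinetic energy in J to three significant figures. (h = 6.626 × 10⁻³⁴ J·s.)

p = h/λ = 6.626 × 10⁻³⁴ / 1.040 × 10⁻¹⁰ = 6.371 × 10⁻²⁴ kg·m/s.
KE = p²/(2m) = (6.371 × 10⁻²⁴)² / (2 × 1.673 × 10⁻²⁷) = 1.213 × 10⁻²⁰ J = 1.21 × 10⁻²⁰ J.

KE = 1.21 × 10⁻²⁰ J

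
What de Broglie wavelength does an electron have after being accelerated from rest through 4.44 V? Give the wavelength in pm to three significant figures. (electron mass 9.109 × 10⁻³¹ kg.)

KE = eV = 1.602 × 10⁻¹⁹ × 4.440 = 7.113 × 10⁻¹⁹ J.
p = √(2mKE) = √(2 × 9.109 × 10⁻³¹ × 7.113 × 10⁻¹⁹) = 1.138 × 10⁻²⁴ kg·m/s.
λ = h/p = 6.626 × 10⁻³⁴ / 1.138 × 10⁻²⁴ = 5.82 × 10⁻¹⁰ m = 582 pm.

λ = 582 pm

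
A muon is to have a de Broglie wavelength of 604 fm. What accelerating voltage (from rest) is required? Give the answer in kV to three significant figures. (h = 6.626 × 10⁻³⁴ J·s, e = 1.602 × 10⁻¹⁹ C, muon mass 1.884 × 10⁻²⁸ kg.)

V = 19.9 kV

p = h/λ = 6.626 × 10⁻³⁴ / 6.040 × 10⁻¹³ = 1.097 × 10⁻²¹ kg·m/s.
KE = p²/(2m) = 3.194 × 10⁻¹⁵ J.
V = KE/e = 3.194 × 10⁻¹⁵ / (1.602 × 10⁻¹⁹) = 19.9 kV.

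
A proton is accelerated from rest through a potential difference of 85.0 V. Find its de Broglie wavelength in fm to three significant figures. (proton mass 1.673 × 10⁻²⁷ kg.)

KE = eV = 1.602 × 10⁻¹⁹ × 85.00 = 1.362 × 10⁻¹⁷ J.
p = √(2mKE) = √(2 × 1.673 × 10⁻²⁷ × 1.362 × 10⁻¹⁷) = 2.135 × 10⁻²² kg·m/s.
λ = h/p = 6.626 × 10⁻³⁴ / 2.135 × 10⁻²² = 3.10 × 10⁻¹² m = 3100 fm.

λ = 3100 fm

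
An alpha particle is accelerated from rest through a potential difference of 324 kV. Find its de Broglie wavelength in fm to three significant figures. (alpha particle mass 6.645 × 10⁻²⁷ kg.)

λ = 17.8 fm

KE = 2eV = 2 × 1.602 × 10⁻¹⁹ × 3.240 × 10⁵ = 1.038 × 10⁻¹³ J.
p = √(2mKE) = √(2 × 6.645 × 10⁻²⁷ × 1.038 × 10⁻¹³) = 3.714 × 10⁻²⁰ kg·m/s.
λ = h/p = 6.626 × 10⁻³⁴ / 3.714 × 10⁻²⁰ = 1.78 × 10⁻¹⁴ m = 17.8 fm.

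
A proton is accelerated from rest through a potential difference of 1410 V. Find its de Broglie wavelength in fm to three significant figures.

KE = eV = 1.602 × 10⁻¹⁹ × 1410 = 2.259 × 10⁻¹⁶ J.
p = √(2mKE) = √(2 × 1.673 × 10⁻²⁷ × 2.259 × 10⁻¹⁶) = 8.694 × 10⁻²² kg·m/s.
λ = h/p = 6.626 × 10⁻³⁴ / 8.694 × 10⁻²² = 7.62 × 10⁻¹³ m = 762 fm.

λ = 762 fm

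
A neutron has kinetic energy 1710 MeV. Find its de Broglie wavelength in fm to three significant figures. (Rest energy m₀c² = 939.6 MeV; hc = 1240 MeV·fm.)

Total energy E = KE + m₀c² = 1710 + 939.6 = 2649.6 MeV.
(pc)² = E² − (m₀c²)² = (2649.6)² − (939.6)² = 6.138 × 10⁶ MeV², so pc = 2477 MeV.
λ = hc/(pc) = 1240 MeV·fm / 2477 MeV = 0.501 fm.

λ = 0.501 fm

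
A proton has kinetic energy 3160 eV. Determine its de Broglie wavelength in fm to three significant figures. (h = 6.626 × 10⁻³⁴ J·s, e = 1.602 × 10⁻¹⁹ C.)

λ = 509 fm

KE = 3160 eV = 5.062 × 10⁻¹⁶ J.
p = √(2mKE) = √(2 × 1.673 × 10⁻²⁷ × 5.062 × 10⁻¹⁶) = 1.301 × 10⁻²¹ kg·m/s.
λ = h/p = 6.626 × 10⁻³⁴ / 1.301 × 10⁻²¹ = 5.09 × 10⁻¹³ m = 509 fm.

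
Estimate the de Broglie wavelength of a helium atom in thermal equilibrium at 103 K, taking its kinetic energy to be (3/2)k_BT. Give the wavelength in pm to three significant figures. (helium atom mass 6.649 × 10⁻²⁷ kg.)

KE = (3/2)k_BT = 1.5 × 1.381 × 10⁻²³ × 103 = 2.134 × 10⁻²¹ J.
p = √(2mKE) = √(2 × 6.649 × 10⁻²⁷ × 2.134 × 10⁻²¹) = 5.327 × 10⁻²⁴ kg·m/s.
λ = h/p = 1.24 × 10⁻¹⁰ m = 124 pm.

λ = 124 pm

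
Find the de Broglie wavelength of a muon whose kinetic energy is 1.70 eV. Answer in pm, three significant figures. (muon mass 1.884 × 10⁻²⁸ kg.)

λ = 65.4 pm

KE = 1.70 eV = 2.723 × 10⁻¹⁹ J.
p = √(2mKE) = √(2 × 1.884 × 10⁻²⁸ × 2.723 × 10⁻¹⁹) = 1.013 × 10⁻²³ kg·m/s.
λ = h/p = 6.626 × 10⁻³⁴ / 1.013 × 10⁻²³ = 6.54 × 10⁻¹¹ m = 65.4 pm.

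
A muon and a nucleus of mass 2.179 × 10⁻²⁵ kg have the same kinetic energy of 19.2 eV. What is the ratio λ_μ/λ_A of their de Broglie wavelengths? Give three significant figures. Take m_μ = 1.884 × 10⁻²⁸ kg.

λ_μ/λ_A = 34.0

At fixed KE, p = √(2mKE) so λ = h/p ∝ 1/√m.
λ_μ/λ_A = √(m_A/m_μ) = √(2.179 × 10⁻²⁵/1.884 × 10⁻²⁸) = √(1157) = 34.0.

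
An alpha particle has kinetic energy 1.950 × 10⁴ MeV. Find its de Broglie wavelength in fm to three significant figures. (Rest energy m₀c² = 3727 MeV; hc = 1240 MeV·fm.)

Total energy E = KE + m₀c² = 1.950 × 10⁴ + 3727 = 23227 MeV.
(pc)² = E² − (m₀c²)² = (23227)² − (3727)² = 5.256 × 10⁸ MeV², so pc = 2.293 × 10⁴ MeV.
λ = hc/(pc) = 1240 MeV·fm / 2.293 × 10⁴ MeV = 0.0541 fm.

λ = 0.0541 fm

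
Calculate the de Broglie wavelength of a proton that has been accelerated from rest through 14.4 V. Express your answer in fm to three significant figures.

KE = eV = 1.602 × 10⁻¹⁹ × 14.40 = 2.307 × 10⁻¹⁸ J.
p = √(2mKE) = √(2 × 1.673 × 10⁻²⁷ × 2.307 × 10⁻¹⁸) = 8.786 × 10⁻²³ kg·m/s.
λ = h/p = 6.626 × 10⁻³⁴ / 8.786 × 10⁻²³ = 7.54 × 10⁻¹² m = 7540 fm.

λ = 7540 fm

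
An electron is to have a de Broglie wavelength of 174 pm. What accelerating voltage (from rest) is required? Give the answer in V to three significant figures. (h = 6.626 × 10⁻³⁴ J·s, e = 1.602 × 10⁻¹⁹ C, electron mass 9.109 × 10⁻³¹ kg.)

p = h/λ = 6.626 × 10⁻³⁴ / 1.740 × 10⁻¹⁰ = 3.808 × 10⁻²⁴ kg·m/s.
KE = p²/(2m) = 7.960 × 10⁻¹⁸ J.
V = KE/e = 7.960 × 10⁻¹⁸ / (1.602 × 10⁻¹⁹) = 49.7 V.

V = 49.7 V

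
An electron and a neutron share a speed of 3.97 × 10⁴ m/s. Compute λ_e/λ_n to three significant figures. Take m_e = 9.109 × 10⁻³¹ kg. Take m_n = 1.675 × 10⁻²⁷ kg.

λ_e/λ_n = 1840

At fixed v, p = mv so λ = h/(mv) ∝ 1/m.
λ_e/λ_n = m_n/m_e = 1.675 × 10⁻²⁷/9.109 × 10⁻³¹ = 1840.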